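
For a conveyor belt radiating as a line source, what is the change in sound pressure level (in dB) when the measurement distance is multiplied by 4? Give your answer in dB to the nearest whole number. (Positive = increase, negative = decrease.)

-6 dB

With cylindrical spreading the level changes by −10·log₁₀(r₂/r₁).
ΔL = −10·log₁₀(4) = -6.02 dB.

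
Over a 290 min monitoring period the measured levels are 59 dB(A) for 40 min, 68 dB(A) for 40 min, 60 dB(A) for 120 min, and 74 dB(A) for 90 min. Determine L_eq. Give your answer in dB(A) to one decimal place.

69.6 dB(A)

Weight each interval's intensity by its duration and average over T = 290 min:
Σ tᵢ·10^(Lᵢ/10) = 40·10^(59/10) + 40·10^(68/10) + 120·10^(60/10) + 90·10^(74/10) = 2.665e+09.
L_eq = 10·log₁₀(2.665e+09/290) = 69.63 dB(A).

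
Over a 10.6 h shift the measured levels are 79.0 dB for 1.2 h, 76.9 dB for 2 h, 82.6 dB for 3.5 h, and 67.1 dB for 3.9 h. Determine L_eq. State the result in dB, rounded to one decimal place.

79.0 dB

Weight each interval's intensity by its duration and average over T = 10.6 h:
Σ tᵢ·10^(Lᵢ/10) = 1.2·10^(79.0/10) + 2·10^(76.9/10) + 3.5·10^(82.6/10) + 3.9·10^(67.1/10) = 8.502e+08.
L_eq = 10·log₁₀(8.502e+08/10.6) = 79.04 dB.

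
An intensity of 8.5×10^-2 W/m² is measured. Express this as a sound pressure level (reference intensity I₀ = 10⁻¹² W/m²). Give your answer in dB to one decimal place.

L = 10·log₁₀(I/I₀) = 10·log₁₀(8.5×10^-2/10⁻¹²) = 10·log₁₀(8.5×10^10).
L = 10·(0.9294 + 10) = 109.29 dB.

109.3 dB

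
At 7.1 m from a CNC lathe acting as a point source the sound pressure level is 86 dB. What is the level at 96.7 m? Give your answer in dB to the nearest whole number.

63 dB

For a point source, L₂ = L₁ − 20·log₁₀(r₂/r₁).
L₂ = 86 − 20·log₁₀(96.7/7.1) = 86 − 22.683 = 63.32 dB.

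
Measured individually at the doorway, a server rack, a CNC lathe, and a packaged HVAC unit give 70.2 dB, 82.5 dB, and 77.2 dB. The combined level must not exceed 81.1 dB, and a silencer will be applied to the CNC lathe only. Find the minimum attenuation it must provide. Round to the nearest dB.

4 dB

Fixed contribution from the other sources: Σ 10^(L/10) = 10^(70.2/10) + 10^(77.2/10) = 6.295e+07 (77.99 dB).
To meet 81.1 dB overall, the treated CNC lathe may contribute at most 10^(81.1/10) − 6.295e+07 = 6.587e+07, i.e. 78.19 dB.
So the CNC lathe must be reduced from 82.5 to 78.19 dB: IL = 4.31 dB.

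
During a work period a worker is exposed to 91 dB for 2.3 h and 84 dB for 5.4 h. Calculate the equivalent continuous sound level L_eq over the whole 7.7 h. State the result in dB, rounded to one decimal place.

The energy average is taken in the linear domain: L_eq = 10·log₁₀[(Σ tᵢ·10^(Lᵢ/10))/T], T = 7.7 h.
Σ tᵢ·10^(Lᵢ/10) = 2.3·10^(91/10) + 5.4·10^(84/10) = 4.252e+09.
L_eq = 10·log₁₀(4.252e+09/7.7) = 87.42 dB.

87.4 dB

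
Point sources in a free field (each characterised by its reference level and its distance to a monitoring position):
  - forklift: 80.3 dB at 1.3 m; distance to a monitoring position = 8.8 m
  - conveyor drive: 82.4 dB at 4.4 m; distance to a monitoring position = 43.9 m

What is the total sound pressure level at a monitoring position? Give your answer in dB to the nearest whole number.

66 dB

Propagate each source to the receiver with L = L_ref − 20·log₁₀(r/r_ref), then add intensities.
forklift: 80.3 − 20·log₁₀(8.8/1.3) = 80.3 − 16.61 = 63.69 dB.
conveyor drive: 82.4 − 20·log₁₀(43.9/4.4) = 82.4 − 19.98 = 62.42 dB.
Σ 10^(L/10) = 4.084e+06 → L_total = 10·log₁₀(4.084e+06) = 66.11 dB.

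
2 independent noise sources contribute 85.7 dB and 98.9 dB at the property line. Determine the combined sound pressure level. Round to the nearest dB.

99 dB

For uncorrelated sources the intensities add, so convert each level to linear form, sum, and take 10·log₁₀ of the total.
Σ 10^(L/10) = 10^(85.7/10) + 10^(98.9/10) = 8.134e+09.
L_total = 10·log₁₀(8.134e+09) = 99.10 dB.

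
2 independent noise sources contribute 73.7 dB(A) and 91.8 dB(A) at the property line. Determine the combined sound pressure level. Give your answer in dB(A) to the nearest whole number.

92 dB(A)

For uncorrelated sources the intensities add, so convert each level to linear form, sum, and take 10·log₁₀ of the total.
Σ 10^(L/10) = 10^(73.7/10) + 10^(91.8/10) = 1.537e+09.
L_total = 10·log₁₀(1.537e+09) = 91.87 dB(A).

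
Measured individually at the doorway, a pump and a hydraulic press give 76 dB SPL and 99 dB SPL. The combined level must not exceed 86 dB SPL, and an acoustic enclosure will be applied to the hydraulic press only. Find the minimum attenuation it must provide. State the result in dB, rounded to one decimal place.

The untreated sources together contribute 10^(76/10) = 3.981e+07, i.e. 76.00 dB SPL.
To meet 86 dB SPL overall, the treated hydraulic press may contribute at most 10^(86/10) − 3.981e+07 = 3.583e+08, i.e. 85.54 dB SPL.
Required insertion loss = 99 − 85.54 = 13.46 dB.

13.5 dB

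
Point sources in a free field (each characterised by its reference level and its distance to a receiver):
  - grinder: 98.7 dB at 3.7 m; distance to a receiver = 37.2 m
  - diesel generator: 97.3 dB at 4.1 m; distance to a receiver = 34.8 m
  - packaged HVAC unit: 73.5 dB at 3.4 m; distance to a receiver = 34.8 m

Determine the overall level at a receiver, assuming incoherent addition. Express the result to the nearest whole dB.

82 dB

Propagate each source to the receiver with L = L_ref − 20·log₁₀(r/r_ref), then add intensities.
grinder: 98.7 − 20·log₁₀(37.2/3.7) = 98.7 − 20.05 = 78.65 dB.
diesel generator: 97.3 − 20·log₁₀(34.8/4.1) = 97.3 − 18.58 = 78.72 dB.
packaged HVAC unit: 73.5 − 20·log₁₀(34.8/3.4) = 73.5 − 20.20 = 53.30 dB.
Σ 10^(L/10) = 1.481e+08 → L_total = 10·log₁₀(1.481e+08) = 81.71 dB.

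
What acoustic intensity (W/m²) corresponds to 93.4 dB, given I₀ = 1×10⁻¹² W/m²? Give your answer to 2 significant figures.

0.0022 W/m²

I = I₀·10^(L/10) = 10⁻¹² × 10^(93.4/10) = 10^(-2.660).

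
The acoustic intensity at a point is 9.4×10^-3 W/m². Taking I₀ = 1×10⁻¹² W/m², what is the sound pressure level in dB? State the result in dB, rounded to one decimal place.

L = 10·log₁₀(I/I₀) = 10·log₁₀(9.4×10^-3/10⁻¹²) = 10·log₁₀(9.4×10^9).
L = 10·(0.9731 + 9) = 99.73 dB.

99.7 dB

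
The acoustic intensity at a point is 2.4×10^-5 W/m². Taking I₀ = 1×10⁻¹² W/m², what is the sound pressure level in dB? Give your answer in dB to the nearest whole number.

74 dB

Dividing by I₀ shifts the exponent by 12: I/I₀ = 2.4×10^7.
L = 10·(0.3802 + 7) = 73.80 dB.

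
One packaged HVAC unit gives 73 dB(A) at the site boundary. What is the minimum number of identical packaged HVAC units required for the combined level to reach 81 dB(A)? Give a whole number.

N identical sources give L₁ + 10·log₁₀ N, so require 10·log₁₀ N ≥ 81 − 73 = 8.0 dB.
N ≥ 10^(8.0/10) = 6.310, so N = 7.

7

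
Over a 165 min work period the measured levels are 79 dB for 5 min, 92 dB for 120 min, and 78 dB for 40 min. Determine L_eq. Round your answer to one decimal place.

90.7 dB

L_eq = 10·log₁₀[(1/T)·Σ tᵢ·10^(Lᵢ/10)] with T = 165 min.
Σ tᵢ·10^(Lᵢ/10) = 5·10^(79/10) + 120·10^(92/10) + 40·10^(78/10) = 1.931e+11.
L_eq = 10·log₁₀(1.931e+11/165) = 90.68 dB.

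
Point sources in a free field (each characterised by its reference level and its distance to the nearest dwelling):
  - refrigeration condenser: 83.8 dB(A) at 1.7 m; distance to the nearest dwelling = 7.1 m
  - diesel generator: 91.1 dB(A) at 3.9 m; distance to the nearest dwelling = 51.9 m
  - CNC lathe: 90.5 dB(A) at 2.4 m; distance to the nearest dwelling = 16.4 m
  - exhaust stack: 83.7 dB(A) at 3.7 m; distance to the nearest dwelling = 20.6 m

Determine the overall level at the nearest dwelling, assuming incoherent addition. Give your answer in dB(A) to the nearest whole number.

Propagate each source to the receiver with L = L_ref − 20·log₁₀(r/r_ref), then add intensities.
refrigeration condenser: 83.8 − 20·log₁₀(7.1/1.7) = 83.8 − 12.42 = 71.38 dB(A).
diesel generator: 91.1 − 20·log₁₀(51.9/3.9) = 91.1 − 22.48 = 68.62 dB(A).
CNC lathe: 90.5 − 20·log₁₀(16.4/2.4) = 90.5 − 16.69 = 73.81 dB(A).
exhaust stack: 83.7 − 20·log₁₀(20.6/3.7) = 83.7 − 14.91 = 68.79 dB(A).
Σ 10^(L/10) = 5.262e+07 → L_total = 10·log₁₀(5.262e+07) = 77.21 dB(A).

77 dB(A)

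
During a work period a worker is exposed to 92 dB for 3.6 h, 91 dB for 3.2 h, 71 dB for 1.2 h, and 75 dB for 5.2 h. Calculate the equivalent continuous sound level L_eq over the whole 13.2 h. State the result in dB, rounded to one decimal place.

88.8 dB

L_eq = 10·log₁₀[(1/T)·Σ tᵢ·10^(Lᵢ/10)] with T = 13.2 h.
Σ tᵢ·10^(Lᵢ/10) = 3.6·10^(92/10) + 3.2·10^(91/10) + 1.2·10^(71/10) + 5.2·10^(75/10) = 9.914e+09.
L_eq = 10·log₁₀(9.914e+09/13.2) = 88.76 dB.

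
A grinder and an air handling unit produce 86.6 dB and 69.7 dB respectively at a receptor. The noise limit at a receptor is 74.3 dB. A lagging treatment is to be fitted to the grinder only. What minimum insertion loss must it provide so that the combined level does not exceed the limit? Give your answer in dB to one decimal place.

14.1 dB

Everything except the grinder sums to 10^(69.7/10) = 9.333e+06 in linear terms, 69.70 dB.
To meet 74.3 dB overall, the treated grinder may contribute at most 10^(74.3/10) − 9.333e+06 = 1.758e+07, i.e. 72.45 dB.
Required insertion loss = 86.6 − 72.45 = 14.15 dB.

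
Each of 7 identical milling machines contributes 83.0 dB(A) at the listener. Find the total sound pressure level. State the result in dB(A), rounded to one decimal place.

91.5 dB(A)

N identical incoherent sources raise the level by 10·log₁₀ N.
L_total = 83.0 + 10·log₁₀(7) = 83.0 + 8.451 = 91.45 dB(A).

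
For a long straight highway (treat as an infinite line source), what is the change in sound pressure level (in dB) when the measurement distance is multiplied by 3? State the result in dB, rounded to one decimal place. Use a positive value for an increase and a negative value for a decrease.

-4.8 dB

A line source loses 3 dB per doubling of distance; generally ΔL = −10·log₁₀(r₂/r₁).
ΔL = −10·log₁₀(3) = -4.77 dB.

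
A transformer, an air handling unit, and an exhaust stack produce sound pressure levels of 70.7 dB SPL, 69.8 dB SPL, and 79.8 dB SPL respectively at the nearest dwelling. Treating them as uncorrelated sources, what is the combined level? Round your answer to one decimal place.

80.7 dB SPL

For uncorrelated sources the intensities add, so convert each level to linear form, sum, and take 10·log₁₀ of the total.
Σ 10^(L/10) = 10^(70.7/10) + 10^(69.8/10) + 10^(79.8/10) = 1.168e+08.
L_total = 10·log₁₀(1.168e+08) = 80.67 dB SPL.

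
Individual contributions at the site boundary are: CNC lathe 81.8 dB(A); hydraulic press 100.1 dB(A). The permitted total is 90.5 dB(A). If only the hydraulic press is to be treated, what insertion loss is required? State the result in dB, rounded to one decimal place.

Fixed contribution from the other source: Σ 10^(L/10) = 10^(81.8/10) = 1.514e+08 (81.80 dB(A)).
The limit corresponds to 10^(90.5/10) = 1.122e+09; subtracting the fixed part leaves 9.707e+08 for the hydraulic press, i.e. 89.87 dB(A).
So the hydraulic press must be reduced from 100.1 to 89.87 dB(A): IL = 10.23 dB.

10.2 dB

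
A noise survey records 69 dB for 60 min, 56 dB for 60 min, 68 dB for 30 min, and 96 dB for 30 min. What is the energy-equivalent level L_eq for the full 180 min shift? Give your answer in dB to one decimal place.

88.2 dB

L_eq = 10·log₁₀[(1/T)·Σ tᵢ·10^(Lᵢ/10)] with T = 180 min.
Σ tᵢ·10^(Lᵢ/10) = 60·10^(69/10) + 60·10^(56/10) + 30·10^(68/10) + 30·10^(96/10) = 1.201e+11.
L_eq = 10·log₁₀(1.201e+11/180) = 88.24 dB.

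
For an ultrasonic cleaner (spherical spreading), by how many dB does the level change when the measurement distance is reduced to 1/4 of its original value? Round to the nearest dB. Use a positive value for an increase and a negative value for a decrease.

+12 dB

With spherical spreading the level changes by −20·log₁₀(r₂/r₁).
ΔL = −20·log₁₀(0.25) = +12.04 dB.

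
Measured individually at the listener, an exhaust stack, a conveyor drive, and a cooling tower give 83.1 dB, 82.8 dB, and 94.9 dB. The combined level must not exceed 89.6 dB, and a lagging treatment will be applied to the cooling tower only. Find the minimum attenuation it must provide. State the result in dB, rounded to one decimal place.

Everything except the cooling tower sums to 10^(83.1/10) + 10^(82.8/10) = 3.947e+08 in linear terms, 85.96 dB.
To meet 89.6 dB overall, the treated cooling tower may contribute at most 10^(89.6/10) − 3.947e+08 = 5.173e+08, i.e. 87.14 dB.
Required insertion loss = 94.9 − 87.14 = 7.76 dB.

7.8 dB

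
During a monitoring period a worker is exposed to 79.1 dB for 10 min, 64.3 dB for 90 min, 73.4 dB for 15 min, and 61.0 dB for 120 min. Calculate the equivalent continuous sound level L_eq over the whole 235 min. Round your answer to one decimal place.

L_eq = 10·log₁₀[(1/T)·Σ tᵢ·10^(Lᵢ/10)] with T = 235 min.
Σ tᵢ·10^(Lᵢ/10) = 10·10^(79.1/10) + 90·10^(64.3/10) + 15·10^(73.4/10) + 120·10^(61.0/10) = 1.534e+09.
L_eq = 10·log₁₀(1.534e+09/235) = 68.15 dB.

68.1 dB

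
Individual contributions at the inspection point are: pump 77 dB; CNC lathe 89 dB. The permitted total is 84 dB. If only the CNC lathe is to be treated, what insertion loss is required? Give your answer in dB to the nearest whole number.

Fixed contribution from the other source: Σ 10^(L/10) = 10^(77/10) = 5.012e+07 (77.00 dB).
The limit corresponds to 10^(84/10) = 2.512e+08; subtracting the fixed part leaves 2.011e+08 for the CNC lathe, i.e. 83.03 dB.
So the CNC lathe must be reduced from 89 to 83.03 dB: IL = 5.97 dB.

6 dB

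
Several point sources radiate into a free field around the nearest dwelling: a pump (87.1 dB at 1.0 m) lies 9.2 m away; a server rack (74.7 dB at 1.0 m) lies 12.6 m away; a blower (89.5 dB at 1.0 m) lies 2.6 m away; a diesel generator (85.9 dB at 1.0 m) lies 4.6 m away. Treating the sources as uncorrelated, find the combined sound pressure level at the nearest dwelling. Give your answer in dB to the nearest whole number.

First find each source's level at the receiver (point-source: −20·log₁₀(r/r_ref)), then combine on an intensity basis.
pump: 87.1 − 20·log₁₀(9.2/1.0) = 87.1 − 19.28 = 67.82 dB.
server rack: 74.7 − 20·log₁₀(12.6/1.0) = 74.7 − 22.01 = 52.69 dB.
blower: 89.5 − 20·log₁₀(2.6/1.0) = 89.5 − 8.30 = 81.20 dB.
diesel generator: 85.9 − 20·log₁₀(4.6/1.0) = 85.9 − 13.26 = 72.64 dB.
Σ 10^(L/10) = 1.565e+08 → L_total = 10·log₁₀(1.565e+08) = 81.94 dB.

82 dB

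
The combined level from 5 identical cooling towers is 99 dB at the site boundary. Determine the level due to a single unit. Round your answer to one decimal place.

92.0 dB

For N identical incoherent sources L_total = L₁ + 10·log₁₀ N, so L₁ = 99 − 10·log₁₀(5) = 99 − 6.990.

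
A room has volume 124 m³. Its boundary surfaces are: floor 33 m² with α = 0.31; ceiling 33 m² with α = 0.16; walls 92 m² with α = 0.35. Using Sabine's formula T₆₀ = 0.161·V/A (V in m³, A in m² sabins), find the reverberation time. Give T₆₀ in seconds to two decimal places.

A = Σ Sᵢαᵢ = 33·0.31 + 33·0.16 + 92·0.35 = 47.71 m².
T₆₀ = 0.161 × 124 / 47.71 = 0.418 s.

0.42 s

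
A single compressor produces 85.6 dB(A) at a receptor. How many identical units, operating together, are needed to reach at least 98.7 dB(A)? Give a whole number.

21

N identical sources give L₁ + 10·log₁₀ N, so require 10·log₁₀ N ≥ 98.7 − 85.6 = 13.1 dB.
N ≥ 10^(13.1/10) = 20.417, so N = 21.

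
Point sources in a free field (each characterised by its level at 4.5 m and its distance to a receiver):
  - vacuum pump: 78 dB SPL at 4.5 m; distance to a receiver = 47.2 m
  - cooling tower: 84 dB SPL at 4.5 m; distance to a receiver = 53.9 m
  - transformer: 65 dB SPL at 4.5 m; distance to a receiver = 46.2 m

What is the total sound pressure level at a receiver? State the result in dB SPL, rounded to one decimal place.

First find each source's level at the receiver (point-source: −20·log₁₀(r/r_ref)), then combine on an intensity basis.
vacuum pump: 78 − 20·log₁₀(47.2/4.5) = 78 − 20.41 = 57.59 dB SPL.
cooling tower: 84 − 20·log₁₀(53.9/4.5) = 84 − 21.57 = 62.43 dB SPL.
transformer: 65 − 20·log₁₀(46.2/4.5) = 65 − 20.23 = 44.77 dB SPL.
Σ 10^(L/10) = 2.354e+06 → L_total = 10·log₁₀(2.354e+06) = 63.72 dB SPL.

63.7 dB SPL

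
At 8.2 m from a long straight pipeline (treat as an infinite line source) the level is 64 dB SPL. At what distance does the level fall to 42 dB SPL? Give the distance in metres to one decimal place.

Line-source spreading drops the level by 10·log₁₀(r₂/r₁); inverting, r₂/r₁ = 10^(ΔL/10).
r₂ = 8.2·10^((64−42)/10) = 8.2·10^(22.0/10) = 1299.61 m.

1299.6 m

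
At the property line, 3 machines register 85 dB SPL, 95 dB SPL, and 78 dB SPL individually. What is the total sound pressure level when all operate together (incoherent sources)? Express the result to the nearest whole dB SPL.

For uncorrelated sources the intensities add, so convert each level to linear form, sum, and take 10·log₁₀ of the total.
Σ 10^(L/10) = 10^(85/10) + 10^(95/10) + 10^(78/10) = 3.542e+09.
L_total = 10·log₁₀(3.542e+09) = 95.49 dB SPL.

95 dB SPL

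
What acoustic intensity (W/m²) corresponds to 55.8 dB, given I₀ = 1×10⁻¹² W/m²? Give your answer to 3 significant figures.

I = I₀·10^(L/10) = 10⁻¹² × 10^(55.8/10) = 10^(-6.420).

3.80e-07 W/m²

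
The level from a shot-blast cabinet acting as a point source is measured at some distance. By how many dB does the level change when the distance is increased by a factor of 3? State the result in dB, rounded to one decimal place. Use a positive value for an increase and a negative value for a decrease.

A point source loses 6 dB per doubling of distance; generally ΔL = −20·log₁₀(r₂/r₁).
ΔL = −20·log₁₀(3) = -9.54 dB.

-9.5 dB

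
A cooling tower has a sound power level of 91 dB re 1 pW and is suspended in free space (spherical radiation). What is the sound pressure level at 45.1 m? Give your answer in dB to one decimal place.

The power spreads over a sphere of area 4π·r², so L_p = L_w − 10·log₁₀(4π·r²).
4π·r² = 2.556e+04 m², 10·log₁₀ of that is 44.076 dB.
L_p = 91 − 44.076 = 46.92 dB.

46.9 dB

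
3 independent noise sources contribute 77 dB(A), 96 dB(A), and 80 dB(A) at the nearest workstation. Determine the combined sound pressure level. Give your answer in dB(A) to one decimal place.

For uncorrelated sources the intensities add, so convert each level to linear form, sum, and take 10·log₁₀ of the total.
Σ 10^(L/10) = 10^(77/10) + 10^(96/10) + 10^(80/10) = 4.131e+09.
L_total = 10·log₁₀(4.131e+09) = 96.16 dB(A).

96.2 dB(A)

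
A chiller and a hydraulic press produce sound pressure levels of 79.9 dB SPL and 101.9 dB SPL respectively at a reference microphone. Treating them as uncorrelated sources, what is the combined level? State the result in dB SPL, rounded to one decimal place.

101.9 dB SPL

For uncorrelated sources the intensities add, so convert each level to linear form, sum, and take 10·log₁₀ of the total.
Σ 10^(L/10) = 10^(79.9/10) + 10^(101.9/10) = 1.559e+10.
L_total = 10·log₁₀(1.559e+10) = 101.93 dB SPL.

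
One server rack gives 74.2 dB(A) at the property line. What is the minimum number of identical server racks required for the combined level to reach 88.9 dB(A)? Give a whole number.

30

Need L₁ + 10·log₁₀ N ≥ 88.9, i.e. log₁₀ N ≥ 1.47.
N ≥ 10^(14.7/10) = 29.512, so N = 30.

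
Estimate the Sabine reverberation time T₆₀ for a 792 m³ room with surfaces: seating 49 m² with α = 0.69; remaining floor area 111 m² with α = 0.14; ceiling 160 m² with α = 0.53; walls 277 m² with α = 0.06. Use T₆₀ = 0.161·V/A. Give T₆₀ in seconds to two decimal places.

Summing Sᵢαᵢ: 49·0.69 + 111·0.14 + 160·0.53 + 277·0.06 = 150.77 m².
T₆₀ = 0.161·V/A = 0.161·792/150.77 = 0.846 s.

0.85 s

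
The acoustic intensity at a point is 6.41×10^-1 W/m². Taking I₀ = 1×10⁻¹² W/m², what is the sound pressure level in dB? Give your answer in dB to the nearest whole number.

I/I₀ = 6.41×10^-1/10⁻¹² = 6.41×10^11, and L = 10·log₁₀(I/I₀).
L = 10·(0.8069 + 11) = 118.07 dB.

118 dB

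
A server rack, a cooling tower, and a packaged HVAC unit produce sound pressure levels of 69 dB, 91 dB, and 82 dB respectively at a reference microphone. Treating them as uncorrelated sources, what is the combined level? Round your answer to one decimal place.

91.5 dB

For uncorrelated sources the intensities add, so convert each level to linear form, sum, and take 10·log₁₀ of the total.
Σ 10^(L/10) = 10^(69/10) + 10^(91/10) + 10^(82/10) = 1.425e+09.
L_total = 10·log₁₀(1.425e+09) = 91.54 dB.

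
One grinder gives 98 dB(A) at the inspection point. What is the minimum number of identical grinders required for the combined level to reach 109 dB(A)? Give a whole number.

13

N identical sources give L₁ + 10·log₁₀ N, so require 10·log₁₀ N ≥ 109 − 98 = 11.0 dB.
N ≥ 10^(11.0/10) = 12.589, so N = 13.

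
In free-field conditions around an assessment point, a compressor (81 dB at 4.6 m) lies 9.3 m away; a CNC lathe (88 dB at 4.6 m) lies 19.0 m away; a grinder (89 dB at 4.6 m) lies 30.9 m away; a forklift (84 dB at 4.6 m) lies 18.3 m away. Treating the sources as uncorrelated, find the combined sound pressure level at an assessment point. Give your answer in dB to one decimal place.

Apply inverse-square spreading to bring every level to the receiver, then sum 10^(L/10).
compressor: 81 − 20·log₁₀(9.3/4.6) = 81 − 6.11 = 74.89 dB.
CNC lathe: 88 − 20·log₁₀(19.0/4.6) = 88 − 12.32 = 75.68 dB.
grinder: 89 − 20·log₁₀(30.9/4.6) = 89 − 16.54 = 72.46 dB.
forklift: 84 − 20·log₁₀(18.3/4.6) = 84 − 11.99 = 72.01 dB.
Σ 10^(L/10) = 1.013e+08 → L_total = 10·log₁₀(1.013e+08) = 80.05 dB.

80.1 dB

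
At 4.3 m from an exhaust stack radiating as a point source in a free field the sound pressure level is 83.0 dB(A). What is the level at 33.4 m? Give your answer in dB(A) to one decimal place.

65.2 dB(A)

For a point source, L₂ = L₁ − 20·log₁₀(r₂/r₁).
L₂ = 83.0 − 20·log₁₀(33.4/4.3) = 83.0 − 17.806 = 65.19 dB(A).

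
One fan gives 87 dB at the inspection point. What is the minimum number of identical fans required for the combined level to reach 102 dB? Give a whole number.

32

N identical sources give L₁ + 10·log₁₀ N, so require 10·log₁₀ N ≥ 102 − 87 = 15.0 dB.
N ≥ 10^(15.0/10) = 31.623, so N = 32.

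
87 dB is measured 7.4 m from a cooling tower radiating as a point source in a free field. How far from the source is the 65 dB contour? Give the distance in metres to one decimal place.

Point-source spreading drops the level by 20·log₁₀(r₂/r₁); inverting, r₂/r₁ = 10^(ΔL/20).
r₂ = 7.4·10^((87−65)/20) = 7.4·10^(22.0/20) = 93.16 m.

93.2 m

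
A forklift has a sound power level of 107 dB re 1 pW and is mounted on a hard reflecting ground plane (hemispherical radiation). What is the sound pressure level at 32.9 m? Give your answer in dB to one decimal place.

68.7 dB

Free-field hemispherical radiation: L_p = L_w − 10·log₁₀(2π·r²), r = 32.9 m.
2π·r² = 6801 m², 10·log₁₀ of that is 38.326 dB.
L_p = 107 − 38.326 = 68.67 dB.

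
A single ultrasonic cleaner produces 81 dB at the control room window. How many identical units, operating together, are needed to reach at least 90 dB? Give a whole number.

N identical sources give L₁ + 10·log₁₀ N, so require 10·log₁₀ N ≥ 90 − 81 = 9.0 dB.
N ≥ 10^(9.0/10) = 7.943, so N = 8.

8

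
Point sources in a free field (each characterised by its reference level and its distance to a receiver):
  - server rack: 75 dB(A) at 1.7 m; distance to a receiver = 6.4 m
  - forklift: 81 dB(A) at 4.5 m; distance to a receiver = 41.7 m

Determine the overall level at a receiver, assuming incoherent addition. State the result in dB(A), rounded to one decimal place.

First find each source's level at the receiver (point-source: −20·log₁₀(r/r_ref)), then combine on an intensity basis.
server rack: 75 − 20·log₁₀(6.4/1.7) = 75 − 11.51 = 63.49 dB(A).
forklift: 81 − 20·log₁₀(41.7/4.5) = 81 − 19.34 = 61.66 dB(A).
Σ 10^(L/10) = 3.697e+06 → L_total = 10·log₁₀(3.697e+06) = 65.68 dB(A).

65.7 dB(A)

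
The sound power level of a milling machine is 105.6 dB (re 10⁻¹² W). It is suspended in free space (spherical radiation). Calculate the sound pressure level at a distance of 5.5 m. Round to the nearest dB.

L_p = L_w − 10·log₁₀(4π·r²) with r = 5.5 m.
4π·r² = 380.1 m², 10·log₁₀ of that is 25.799 dB.
L_p = 105.6 − 25.799 = 79.80 dB.

80 dB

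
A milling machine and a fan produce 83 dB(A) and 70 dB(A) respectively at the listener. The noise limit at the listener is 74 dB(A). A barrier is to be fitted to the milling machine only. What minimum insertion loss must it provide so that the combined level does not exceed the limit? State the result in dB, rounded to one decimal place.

Everything except the milling machine sums to 10^(70/10) = 1.000e+07 in linear terms, 70.00 dB(A).
To meet 74 dB(A) overall, the treated milling machine may contribute at most 10^(74/10) − 1.000e+07 = 1.512e+07, i.e. 71.80 dB(A).
So the milling machine must be reduced from 83 to 71.80 dB(A): IL = 11.20 dB.

11.2 dB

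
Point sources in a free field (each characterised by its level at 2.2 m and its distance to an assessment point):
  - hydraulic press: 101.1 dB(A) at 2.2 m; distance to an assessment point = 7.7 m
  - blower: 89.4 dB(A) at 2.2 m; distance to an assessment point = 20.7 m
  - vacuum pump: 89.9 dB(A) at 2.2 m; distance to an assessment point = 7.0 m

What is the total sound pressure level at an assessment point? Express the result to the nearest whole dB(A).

91 dB(A)

Apply inverse-square spreading to bring every level to the receiver, then sum 10^(L/10).
hydraulic press: 101.1 − 20·log₁₀(7.7/2.2) = 101.1 − 10.88 = 90.22 dB(A).
blower: 89.4 − 20·log₁₀(20.7/2.2) = 89.4 − 19.47 = 69.93 dB(A).
vacuum pump: 89.9 − 20·log₁₀(7.0/2.2) = 89.9 − 10.05 = 79.85 dB(A).
Σ 10^(L/10) = 1.158e+09 → L_total = 10·log₁₀(1.158e+09) = 90.64 dB(A).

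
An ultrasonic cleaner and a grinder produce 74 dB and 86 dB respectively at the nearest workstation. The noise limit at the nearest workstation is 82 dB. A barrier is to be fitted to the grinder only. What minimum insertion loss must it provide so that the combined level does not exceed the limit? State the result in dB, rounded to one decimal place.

Fixed contribution from the other source: Σ 10^(L/10) = 10^(74/10) = 2.512e+07 (74.00 dB).
To meet 82 dB overall, the treated grinder may contribute at most 10^(82/10) − 2.512e+07 = 1.334e+08, i.e. 81.25 dB.
Required insertion loss = 86 − 81.25 = 4.75 dB.

4.7 dB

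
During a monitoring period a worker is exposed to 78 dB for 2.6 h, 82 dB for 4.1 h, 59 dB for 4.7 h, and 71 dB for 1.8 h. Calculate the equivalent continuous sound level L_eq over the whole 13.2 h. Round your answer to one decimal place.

78.0 dB

Weight each interval's intensity by its duration and average over T = 13.2 h:
Σ tᵢ·10^(Lᵢ/10) = 2.6·10^(78/10) + 4.1·10^(82/10) + 4.7·10^(59/10) + 1.8·10^(71/10) = 8.402e+08.
L_eq = 10·log₁₀(8.402e+08/13.2) = 78.04 dB.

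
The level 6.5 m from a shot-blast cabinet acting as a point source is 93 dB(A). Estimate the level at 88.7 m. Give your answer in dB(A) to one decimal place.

For a point source, L₂ = L₁ − 20·log₁₀(r₂/r₁).
L₂ = 93 − 20·log₁₀(88.7/6.5) = 93 − 22.700 = 70.30 dB(A).

70.3 dB(A)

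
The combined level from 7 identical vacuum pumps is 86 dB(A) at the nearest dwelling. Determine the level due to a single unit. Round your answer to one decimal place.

For N identical incoherent sources L_total = L₁ + 10·log₁₀ N, so L₁ = 86 − 10·log₁₀(7) = 86 − 8.451.

77.5 dB(A)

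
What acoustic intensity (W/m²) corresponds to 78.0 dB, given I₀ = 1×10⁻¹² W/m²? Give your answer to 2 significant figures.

I = I₀·10^(L/10) = 10⁻¹² × 10^(78.0/10) = 10^(-4.200).

6.3e-05 W/m²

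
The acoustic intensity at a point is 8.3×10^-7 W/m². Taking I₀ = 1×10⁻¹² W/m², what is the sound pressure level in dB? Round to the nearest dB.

L = 10·log₁₀(I/I₀) = 10·log₁₀(8.3×10^-7/10⁻¹²) = 10·log₁₀(8.3×10^5).
L = 10·(0.9191 + 5) = 59.19 dB.

59 dB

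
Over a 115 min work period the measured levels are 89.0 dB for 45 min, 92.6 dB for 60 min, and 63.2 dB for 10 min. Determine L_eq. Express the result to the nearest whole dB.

The energy average is taken in the linear domain: L_eq = 10·log₁₀[(Σ tᵢ·10^(Lᵢ/10))/T], T = 115 min.
Σ tᵢ·10^(Lᵢ/10) = 45·10^(89.0/10) + 60·10^(92.6/10) + 10·10^(63.2/10) = 1.449e+11.
L_eq = 10·log₁₀(1.449e+11/115) = 91.01 dB.

91 dB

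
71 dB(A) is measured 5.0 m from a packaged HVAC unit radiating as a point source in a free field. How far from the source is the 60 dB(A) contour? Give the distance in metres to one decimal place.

17.7 m

The 11.0 dB drop corresponds to a distance ratio of 10^(11.0/20) for a point source.
r₂ = 5.0·10^((71−60)/20) = 5.0·10^(11.0/20) = 17.74 m.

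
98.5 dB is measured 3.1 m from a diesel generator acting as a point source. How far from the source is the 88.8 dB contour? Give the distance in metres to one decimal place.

9.5 m

The 9.7 dB drop corresponds to a distance ratio of 10^(9.7/20) for a point source.
r₂ = 3.1·10^((98.5−88.8)/20) = 3.1·10^(9.7/20) = 9.47 m.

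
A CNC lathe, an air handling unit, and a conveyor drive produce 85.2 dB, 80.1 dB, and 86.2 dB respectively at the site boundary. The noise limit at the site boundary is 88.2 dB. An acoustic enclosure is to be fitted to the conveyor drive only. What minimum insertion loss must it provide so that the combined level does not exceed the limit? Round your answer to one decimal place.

2.6 dB

Fixed contribution from the other sources: Σ 10^(L/10) = 10^(85.2/10) + 10^(80.1/10) = 4.335e+08 (86.37 dB).
The limit corresponds to 10^(88.2/10) = 6.607e+08; subtracting the fixed part leaves 2.272e+08 for the conveyor drive, i.e. 83.56 dB.
So the conveyor drive must be reduced from 86.2 to 83.56 dB: IL = 2.64 dB.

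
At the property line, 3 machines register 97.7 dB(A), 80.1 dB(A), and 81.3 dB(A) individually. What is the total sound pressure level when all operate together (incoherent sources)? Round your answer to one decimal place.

For uncorrelated sources the intensities add, so convert each level to linear form, sum, and take 10·log₁₀ of the total.
Σ 10^(L/10) = 10^(97.7/10) + 10^(80.1/10) + 10^(81.3/10) = 6.126e+09.
L_total = 10·log₁₀(6.126e+09) = 97.87 dB(A).

97.9 dB(A)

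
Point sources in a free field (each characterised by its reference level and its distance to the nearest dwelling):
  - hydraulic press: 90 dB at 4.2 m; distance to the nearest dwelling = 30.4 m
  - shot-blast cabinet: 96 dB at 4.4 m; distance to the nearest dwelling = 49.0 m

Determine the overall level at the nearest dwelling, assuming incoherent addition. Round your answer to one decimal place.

Propagate each source to the receiver with L = L_ref − 20·log₁₀(r/r_ref), then add intensities.
hydraulic press: 90 − 20·log₁₀(30.4/4.2) = 90 − 17.19 = 72.81 dB.
shot-blast cabinet: 96 − 20·log₁₀(49.0/4.4) = 96 − 20.93 = 75.07 dB.
Σ 10^(L/10) = 5.119e+07 → L_total = 10·log₁₀(5.119e+07) = 77.09 dB.

77.1 dB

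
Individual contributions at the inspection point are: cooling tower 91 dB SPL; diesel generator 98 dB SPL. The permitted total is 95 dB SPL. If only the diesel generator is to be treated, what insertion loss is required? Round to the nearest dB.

5 dB

Everything except the diesel generator sums to 10^(91/10) = 1.259e+09 in linear terms, 91.00 dB SPL.
The limit corresponds to 10^(95/10) = 3.162e+09; subtracting the fixed part leaves 1.903e+09 for the diesel generator, i.e. 92.80 dB SPL.
So the diesel generator must be reduced from 98 to 92.80 dB SPL: IL = 5.20 dB.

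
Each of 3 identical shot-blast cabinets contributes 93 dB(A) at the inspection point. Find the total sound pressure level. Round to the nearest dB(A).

98 dB(A)

L_total = L₁ + 10·log₁₀ N for N identical incoherent sources.
L_total = 93 + 10·log₁₀(3) = 93 + 4.771 = 97.77 dB(A).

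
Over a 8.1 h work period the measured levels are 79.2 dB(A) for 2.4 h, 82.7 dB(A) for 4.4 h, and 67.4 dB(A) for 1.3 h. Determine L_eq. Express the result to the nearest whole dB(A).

81 dB(A)

Weight each interval's intensity by its duration and average over T = 8.1 h:
Σ tᵢ·10^(Lᵢ/10) = 2.4·10^(79.2/10) + 4.4·10^(82.7/10) + 1.3·10^(67.4/10) = 1.026e+09.
L_eq = 10·log₁₀(1.026e+09/8.1) = 81.03 dB(A).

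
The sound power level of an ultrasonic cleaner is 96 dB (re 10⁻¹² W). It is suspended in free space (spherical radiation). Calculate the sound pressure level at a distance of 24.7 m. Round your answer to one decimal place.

57.2 dB

The power spreads over a sphere of area 4π·r², so L_p = L_w − 10·log₁₀(4π·r²).
4π·r² = 7667 m², 10·log₁₀ of that is 38.846 dB.
L_p = 96 − 38.846 = 57.15 dB.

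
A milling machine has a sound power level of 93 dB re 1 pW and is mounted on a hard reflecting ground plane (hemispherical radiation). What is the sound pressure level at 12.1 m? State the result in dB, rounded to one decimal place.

63.4 dB

The power spreads over a hemisphere of area 2π·r², so L_p = L_w − 10·log₁₀(2π·r²).
2π·r² = 919.9 m², 10·log₁₀ of that is 29.638 dB.
L_p = 93 − 29.638 = 63.36 dB.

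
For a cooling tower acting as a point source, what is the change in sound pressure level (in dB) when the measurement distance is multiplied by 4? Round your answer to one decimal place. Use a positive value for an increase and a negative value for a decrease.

With spherical spreading the level changes by −20·log₁₀(r₂/r₁).
ΔL = −20·log₁₀(4) = -12.04 dB.

-12.0 dB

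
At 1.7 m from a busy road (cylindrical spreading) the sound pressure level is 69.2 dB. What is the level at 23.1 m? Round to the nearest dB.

For a line source, L₂ = L₁ − 10·log₁₀(r₂/r₁).
L₂ = 69.2 − 10·log₁₀(23.1/1.7) = 69.2 − 11.332 = 57.87 dB.

58 dB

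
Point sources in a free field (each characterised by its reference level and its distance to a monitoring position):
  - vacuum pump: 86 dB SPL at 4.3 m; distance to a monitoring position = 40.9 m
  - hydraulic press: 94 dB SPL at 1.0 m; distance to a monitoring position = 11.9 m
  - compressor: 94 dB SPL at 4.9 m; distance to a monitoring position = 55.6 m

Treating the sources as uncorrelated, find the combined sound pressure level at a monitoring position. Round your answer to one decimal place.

Apply inverse-square spreading to bring every level to the receiver, then sum 10^(L/10).
vacuum pump: 86 − 20·log₁₀(40.9/4.3) = 86 − 19.57 = 66.43 dB SPL.
hydraulic press: 94 − 20·log₁₀(11.9/1.0) = 94 − 21.51 = 72.49 dB SPL.
compressor: 94 − 20·log₁₀(55.6/4.9) = 94 − 21.10 = 72.90 dB SPL.
Σ 10^(L/10) = 4.165e+07 → L_total = 10·log₁₀(4.165e+07) = 76.20 dB SPL.

76.2 dB SPL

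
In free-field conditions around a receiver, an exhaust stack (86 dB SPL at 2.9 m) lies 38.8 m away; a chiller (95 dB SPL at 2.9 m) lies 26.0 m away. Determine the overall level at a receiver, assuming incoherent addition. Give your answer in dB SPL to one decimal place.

76.2 dB SPL

Propagate each source to the receiver with L = L_ref − 20·log₁₀(r/r_ref), then add intensities.
exhaust stack: 86 − 20·log₁₀(38.8/2.9) = 86 − 22.53 = 63.47 dB SPL.
chiller: 95 − 20·log₁₀(26.0/2.9) = 95 − 19.05 = 75.95 dB SPL.
Σ 10^(L/10) = 4.157e+07 → L_total = 10·log₁₀(4.157e+07) = 76.19 dB SPL.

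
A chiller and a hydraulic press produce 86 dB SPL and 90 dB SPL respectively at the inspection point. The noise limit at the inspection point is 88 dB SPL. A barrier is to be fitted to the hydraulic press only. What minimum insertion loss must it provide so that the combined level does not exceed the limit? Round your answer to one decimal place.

6.3 dB

The untreated sources together contribute 10^(86/10) = 3.981e+08, i.e. 86.00 dB SPL.
To meet 88 dB SPL overall, the treated hydraulic press may contribute at most 10^(88/10) − 3.981e+08 = 2.329e+08, i.e. 83.67 dB SPL.
Required insertion loss = 90 − 83.67 = 6.33 dB.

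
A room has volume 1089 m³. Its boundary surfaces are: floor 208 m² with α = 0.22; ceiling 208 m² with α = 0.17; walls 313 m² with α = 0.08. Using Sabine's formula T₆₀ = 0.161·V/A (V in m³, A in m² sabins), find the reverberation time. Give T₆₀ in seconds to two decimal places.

1.65 s

A = Σ Sᵢαᵢ = 208·0.22 + 208·0.17 + 313·0.08 = 106.16 m².
T₆₀ = 0.161 × 1089 / 106.16 = 1.652 s.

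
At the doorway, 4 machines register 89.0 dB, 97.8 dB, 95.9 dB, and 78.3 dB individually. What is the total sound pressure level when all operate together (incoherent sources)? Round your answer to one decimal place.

For uncorrelated sources the intensities add, so convert each level to linear form, sum, and take 10·log₁₀ of the total.
Σ 10^(L/10) = 10^(89.0/10) + 10^(97.8/10) + 10^(95.9/10) + 10^(78.3/10) = 1.078e+10.
L_total = 10·log₁₀(1.078e+10) = 100.33 dB.

100.3 dB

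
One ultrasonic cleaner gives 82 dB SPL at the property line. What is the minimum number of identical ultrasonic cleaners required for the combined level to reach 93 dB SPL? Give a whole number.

Need L₁ + 10·log₁₀ N ≥ 93, i.e. log₁₀ N ≥ 1.10.
N ≥ 10^(11.0/10) = 12.589, so N = 13.

13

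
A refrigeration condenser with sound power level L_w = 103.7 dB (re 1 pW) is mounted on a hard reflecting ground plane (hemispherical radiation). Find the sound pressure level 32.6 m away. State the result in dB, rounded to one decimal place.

65.5 dB

L_p = L_w − 10·log₁₀(2π·r²) with r = 32.6 m.
2π·r² = 6678 m², 10·log₁₀ of that is 38.246 dB.
L_p = 103.7 − 38.246 = 65.45 dB.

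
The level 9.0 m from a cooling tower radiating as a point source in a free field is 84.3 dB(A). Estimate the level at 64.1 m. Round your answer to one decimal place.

67.2 dB(A)

Point-source attenuation: ΔL = 20·log₁₀(r₂/r₁) = 20·log₁₀(64.1/9.0) = 17.052 dB.
L₂ = 84.3 − 20·log₁₀(64.1/9.0) = 84.3 − 17.052 = 67.25 dB(A).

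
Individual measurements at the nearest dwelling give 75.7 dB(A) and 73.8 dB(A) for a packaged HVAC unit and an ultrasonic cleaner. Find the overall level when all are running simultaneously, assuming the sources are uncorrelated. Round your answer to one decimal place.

77.9 dB(A)

For uncorrelated sources the intensities add, so convert each level to linear form, sum, and take 10·log₁₀ of the total.
Σ 10^(L/10) = 10^(75.7/10) + 10^(73.8/10) = 6.114e+07.
L_total = 10·log₁₀(6.114e+07) = 77.86 dB(A).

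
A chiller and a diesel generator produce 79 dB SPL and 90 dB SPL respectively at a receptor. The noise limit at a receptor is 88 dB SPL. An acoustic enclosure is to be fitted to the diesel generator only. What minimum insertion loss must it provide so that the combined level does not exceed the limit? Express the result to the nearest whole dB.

3 dB

Fixed contribution from the other source: Σ 10^(L/10) = 10^(79/10) = 7.943e+07 (79.00 dB SPL).
The limit corresponds to 10^(88/10) = 6.310e+08; subtracting the fixed part leaves 5.515e+08 for the diesel generator, i.e. 87.42 dB SPL.
So the diesel generator must be reduced from 90 to 87.42 dB SPL: IL = 2.58 dB.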